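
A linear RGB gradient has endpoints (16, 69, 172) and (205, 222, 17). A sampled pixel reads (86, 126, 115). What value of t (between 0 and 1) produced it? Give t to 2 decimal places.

Invert the lerp on the R channel (largest span, 189): t = (86 − 16) / (205 − 16) = 70/189 = 0.37037.
Check on G: (126 − 69)/(222 − 69) = 0.3725 ✓

0.37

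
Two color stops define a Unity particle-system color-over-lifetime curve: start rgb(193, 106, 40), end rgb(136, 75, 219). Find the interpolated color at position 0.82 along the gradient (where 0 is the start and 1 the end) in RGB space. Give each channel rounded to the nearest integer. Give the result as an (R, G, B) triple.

(146, 81, 187)

R = 193 + 0.82 × (136 − 193) = 193 + 0.82 × -57 = 146.26 → 146
G = 106 + 0.82 × (75 − 106) = 106 + 0.82 × -31 = 80.58 → 81
B = 40 + 0.82 × (219 − 40) = 40 + 0.82 × 179 = 186.78 → 187
So the blended color is (146, 81, 187), about #9251bb.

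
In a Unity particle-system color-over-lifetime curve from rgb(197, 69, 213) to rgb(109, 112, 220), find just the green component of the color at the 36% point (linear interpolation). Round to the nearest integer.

G = 69 + 0.36 × (112 − 69) = 84.48 → 84

84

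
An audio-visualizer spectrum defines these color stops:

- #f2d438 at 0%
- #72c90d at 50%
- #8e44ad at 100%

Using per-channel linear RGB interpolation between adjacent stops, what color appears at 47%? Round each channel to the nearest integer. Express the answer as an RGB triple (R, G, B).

47% lies between the 0% and 50% stops, so the local fraction is t = (47 − 0)/(50 − 0) = 47/50 ≈ 0.94.
#f2d438 → (242, 212, 56); #72c90d → (114, 201, 13).
R = 242 + 0.94 × (114 − 242) = 121.68 → 122
G = 212 + 0.94 × (201 − 212) = 201.66 → 202
B = 56 + 0.94 × (13 − 56) = 15.58 → 16

(122, 202, 16)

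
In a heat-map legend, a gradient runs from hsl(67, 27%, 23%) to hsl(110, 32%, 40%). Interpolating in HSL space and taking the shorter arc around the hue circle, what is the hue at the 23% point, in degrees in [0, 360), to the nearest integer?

77

Hue arc: Δh = 110 − 67 = 43° (|Δh| ≤ 180, already the shorter path).
H = 67 + 0.23 × (43) = 76.89 → 77°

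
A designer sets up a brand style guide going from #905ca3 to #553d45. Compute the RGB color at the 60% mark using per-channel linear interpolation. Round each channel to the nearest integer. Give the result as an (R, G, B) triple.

#905ca3 → (144, 92, 163); #553d45 → (85, 61, 69).
60% corresponds to t = 0.6.
R = 144 + 0.6 × (85 − 144) = 144 + 0.6 × -59 = 108.6 → 109
G = 92 + 0.6 × (61 − 92) = 92 + 0.6 × -31 = 73.4 → 73
B = 163 + 0.6 × (69 − 163) = 163 + 0.6 × -94 = 106.6 → 107

(109, 73, 107)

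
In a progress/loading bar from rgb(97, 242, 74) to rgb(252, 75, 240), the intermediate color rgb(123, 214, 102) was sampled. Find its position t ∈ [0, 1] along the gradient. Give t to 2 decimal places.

0.17

Invert the lerp on the G channel (largest span, 167): t = (214 − 242) / (75 − 242) = -28/-167 = 0.16766.
Check on R: (123 − 97)/(252 − 97) = 0.1677 ✓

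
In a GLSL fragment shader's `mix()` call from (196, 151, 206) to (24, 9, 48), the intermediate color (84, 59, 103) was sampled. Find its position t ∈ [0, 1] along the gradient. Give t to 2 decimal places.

0.65

Invert the lerp on the R channel (largest span, 172): t = (84 − 196) / (24 − 196) = -112/-172 = 0.65116.
Check on G: (59 − 151)/(9 − 151) = 0.6479 ✓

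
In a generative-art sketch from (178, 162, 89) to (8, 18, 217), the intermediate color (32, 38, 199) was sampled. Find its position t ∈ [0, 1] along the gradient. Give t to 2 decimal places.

Invert the lerp on the R channel (largest span, 170): t = (32 − 178) / (8 − 178) = -146/-170 = 0.85882.
Check on G: (38 − 162)/(18 − 162) = 0.8611 ✓

0.86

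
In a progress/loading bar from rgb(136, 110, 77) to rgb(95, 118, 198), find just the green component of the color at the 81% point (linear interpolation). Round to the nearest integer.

116

G = 110 + 0.81 × (118 − 110) = 116.48 → 116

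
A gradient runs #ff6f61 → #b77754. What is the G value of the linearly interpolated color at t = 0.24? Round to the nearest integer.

113

G₁ = 111 (from #ff6f61), G₂ = 119 (from #b77754).
G = 111 + 0.24 × (119 − 111) = 112.92 → 113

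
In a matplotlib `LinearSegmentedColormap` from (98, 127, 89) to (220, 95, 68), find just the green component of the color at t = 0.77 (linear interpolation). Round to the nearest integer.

G = 127 + 0.77 × (95 − 127) = 102.36 → 102

102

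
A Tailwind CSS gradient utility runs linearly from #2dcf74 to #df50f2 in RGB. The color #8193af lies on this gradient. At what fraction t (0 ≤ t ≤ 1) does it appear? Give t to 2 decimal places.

Invert the lerp on the R channel (largest span, 178): t = (129 − 45) / (223 − 45) = 84/178 = 0.47191.
Check on G: (147 − 207)/(80 − 207) = 0.4724 ✓

0.47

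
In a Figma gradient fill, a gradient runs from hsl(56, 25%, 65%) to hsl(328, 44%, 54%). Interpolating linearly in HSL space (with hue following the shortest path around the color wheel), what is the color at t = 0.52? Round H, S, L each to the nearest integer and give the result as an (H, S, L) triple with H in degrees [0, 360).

(10, 35, 59)

Hue: 328 − 56 = 272°, but |272| > 180 so the shorter arc goes the other way: Δh = 272 − 360 = -88°.
H = 56 + 0.52 × (-88) = 10.24 → 10°
S = 25 + 0.52 × (44 − 25) = 34.88 → 35%
L = 65 + 0.52 × (54 − 65) = 59.28 → 59%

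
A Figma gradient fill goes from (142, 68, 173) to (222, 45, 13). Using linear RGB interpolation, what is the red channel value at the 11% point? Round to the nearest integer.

R = 142 + 0.11 × (222 − 142) = 150.8 → 151

151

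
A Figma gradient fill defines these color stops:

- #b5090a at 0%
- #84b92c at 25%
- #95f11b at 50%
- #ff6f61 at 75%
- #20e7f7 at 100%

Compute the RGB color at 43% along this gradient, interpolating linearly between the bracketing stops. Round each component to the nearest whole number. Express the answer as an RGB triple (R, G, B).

(144, 225, 32)

43% lies between the 25% and 50% stops, so the local fraction is t = (43 − 25)/(50 − 25) = 18/25 ≈ 0.72.
#84b92c → (132, 185, 44); #95f11b → (149, 241, 27).
R = 132 + 0.72 × (149 − 132) = 144.24 → 144
G = 185 + 0.72 × (241 − 185) = 225.32 → 225
B = 44 + 0.72 × (27 − 44) = 31.76 → 32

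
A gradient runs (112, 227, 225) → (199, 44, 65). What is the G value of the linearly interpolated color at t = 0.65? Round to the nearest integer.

108

G = 227 + 0.65 × (44 − 227) = 108.05 → 108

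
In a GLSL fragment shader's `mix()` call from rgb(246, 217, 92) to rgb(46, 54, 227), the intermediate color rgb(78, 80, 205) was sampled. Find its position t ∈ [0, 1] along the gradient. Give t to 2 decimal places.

Invert the lerp on the R channel (largest span, 200): t = (78 − 246) / (46 − 246) = -168/-200 = 0.84.
Check on G: (80 − 217)/(54 − 217) = 0.8405 ✓

0.84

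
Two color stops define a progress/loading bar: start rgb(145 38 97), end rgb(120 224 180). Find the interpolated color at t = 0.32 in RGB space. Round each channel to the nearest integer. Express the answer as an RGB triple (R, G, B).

R = 145 + 0.32 × (120 − 145) = 145 + 0.32 × -25 = 137 → 137
G = 38 + 0.32 × (224 − 38) = 38 + 0.32 × 186 = 97.52 → 98
B = 97 + 0.32 × (180 − 97) = 97 + 0.32 × 83 = 123.56 → 124
So the blended color is (137, 98, 124), about #89627c.

(137, 98, 124)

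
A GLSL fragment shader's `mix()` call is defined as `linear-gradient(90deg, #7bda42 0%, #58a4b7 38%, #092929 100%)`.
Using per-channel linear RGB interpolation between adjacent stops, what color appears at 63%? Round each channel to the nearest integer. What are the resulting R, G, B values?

(56, 114, 126)

63% lies between the 38% and 100% stops, so the local fraction is t = (63 − 38)/(100 − 38) = 25/62 ≈ 0.4032.
#58a4b7 → (88, 164, 183); #092929 → (9, 41, 41).
R = 88 + 0.4032 × (9 − 88) = 56.147 → 56
G = 164 + 0.4032 × (41 − 164) = 114.406 → 114
B = 183 + 0.4032 × (41 − 183) = 125.746 → 126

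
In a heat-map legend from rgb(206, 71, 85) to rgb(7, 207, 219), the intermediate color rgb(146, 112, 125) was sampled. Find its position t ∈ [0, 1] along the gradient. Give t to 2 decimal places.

0.30

Invert the lerp on the R channel (largest span, 199): t = (146 − 206) / (7 − 206) = -60/-199 = 0.30151.
Check on G: (112 − 71)/(207 − 71) = 0.3015 ✓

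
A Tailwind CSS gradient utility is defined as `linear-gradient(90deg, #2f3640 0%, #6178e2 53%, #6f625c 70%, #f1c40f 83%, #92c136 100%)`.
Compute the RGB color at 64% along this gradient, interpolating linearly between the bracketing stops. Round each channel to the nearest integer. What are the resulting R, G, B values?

64% lies between the 53% and 70% stops, so the local fraction is t = (64 − 53)/(70 − 53) = 11/17 ≈ 0.6471.
#6178e2 → (97, 120, 226); #6f625c → (111, 98, 92).
R = 97 + 0.6471 × (111 − 97) = 106.059 → 106
G = 120 + 0.6471 × (98 − 120) = 105.764 → 106
B = 226 + 0.6471 × (92 − 226) = 139.289 → 139

(106, 106, 139)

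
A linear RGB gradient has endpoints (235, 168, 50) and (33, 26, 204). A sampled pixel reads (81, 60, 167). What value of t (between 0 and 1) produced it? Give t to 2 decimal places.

0.76

Invert the lerp on the R channel (largest span, 202): t = (81 − 235) / (33 − 235) = -154/-202 = 0.76238.
Check on G: (60 − 168)/(26 − 168) = 0.7606 ✓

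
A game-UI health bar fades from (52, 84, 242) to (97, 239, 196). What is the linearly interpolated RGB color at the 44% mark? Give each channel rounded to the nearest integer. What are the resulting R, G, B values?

(72, 152, 222)

44% corresponds to t = 0.44.
R = 52 + 0.44 × (97 − 52) = 52 + 0.44 × 45 = 71.8 → 72
G = 84 + 0.44 × (239 − 84) = 84 + 0.44 × 155 = 152.2 → 152
B = 242 + 0.44 × (196 − 242) = 242 + 0.44 × -46 = 221.76 → 222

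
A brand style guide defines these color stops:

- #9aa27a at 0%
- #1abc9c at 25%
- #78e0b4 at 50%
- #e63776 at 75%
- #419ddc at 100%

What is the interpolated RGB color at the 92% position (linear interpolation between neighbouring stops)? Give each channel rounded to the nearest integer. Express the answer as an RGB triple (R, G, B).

92% lies between the 75% and 100% stops, so the local fraction is t = (92 − 75)/(100 − 75) = 17/25 ≈ 0.68.
#e63776 → (230, 55, 118); #419ddc → (65, 157, 220).
R = 230 + 0.68 × (65 − 230) = 117.8 → 118
G = 55 + 0.68 × (157 − 55) = 124.36 → 124
B = 118 + 0.68 × (220 − 118) = 187.36 → 187

(118, 124, 187)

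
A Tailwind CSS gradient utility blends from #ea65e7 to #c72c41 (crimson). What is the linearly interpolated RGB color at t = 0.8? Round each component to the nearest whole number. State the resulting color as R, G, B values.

#ea65e7 → (234, 101, 231); #c72c41 → (199, 44, 65).
R = 234 + 0.8 × (199 − 234) = 234 + 0.8 × -35 = 206 → 206
G = 101 + 0.8 × (44 − 101) = 101 + 0.8 × -57 = 55.4 → 55
B = 231 + 0.8 × (65 − 231) = 231 + 0.8 × -166 = 98.2 → 98

(206, 55, 98)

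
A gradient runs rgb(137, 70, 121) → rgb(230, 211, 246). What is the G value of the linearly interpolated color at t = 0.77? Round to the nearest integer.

179

G = 70 + 0.77 × (211 − 70) = 178.57 → 179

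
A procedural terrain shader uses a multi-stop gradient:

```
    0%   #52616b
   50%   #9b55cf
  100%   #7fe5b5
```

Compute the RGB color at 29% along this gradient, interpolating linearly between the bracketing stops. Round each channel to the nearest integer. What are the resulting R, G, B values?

29% lies between the 0% and 50% stops, so the local fraction is t = (29 − 0)/(50 − 0) = 29/50 ≈ 0.58.
#52616b → (82, 97, 107); #9b55cf → (155, 85, 207).
R = 82 + 0.58 × (155 − 82) = 124.34 → 124
G = 97 + 0.58 × (85 − 97) = 90.04 → 90
B = 107 + 0.58 × (207 − 107) = 165 → 165

(124, 90, 165)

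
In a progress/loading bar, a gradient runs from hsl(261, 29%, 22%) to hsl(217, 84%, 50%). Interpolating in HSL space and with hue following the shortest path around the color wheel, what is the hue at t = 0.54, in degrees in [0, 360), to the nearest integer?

237

Hue arc: Δh = 217 − 261 = -44° (|Δh| ≤ 180, already the shorter path).
H = 261 + 0.54 × (-44) = 237.24 → 237°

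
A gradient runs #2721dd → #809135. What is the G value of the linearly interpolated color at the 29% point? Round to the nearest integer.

65

G₁ = 33 (from #2721dd), G₂ = 145 (from #809135).
G = 33 + 0.29 × (145 − 33) = 65.48 → 65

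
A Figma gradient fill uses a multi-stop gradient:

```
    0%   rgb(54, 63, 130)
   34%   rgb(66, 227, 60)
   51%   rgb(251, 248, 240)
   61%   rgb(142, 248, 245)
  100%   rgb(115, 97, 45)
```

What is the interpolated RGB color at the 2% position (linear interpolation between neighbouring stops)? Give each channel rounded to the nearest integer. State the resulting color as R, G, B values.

2% lies between the 0% and 34% stops, so the local fraction is t = (2 − 0)/(34 − 0) = 2/34 ≈ 0.0588.
R = 54 + 0.0588 × (66 − 54) = 54.706 → 55
G = 63 + 0.0588 × (227 − 63) = 72.643 → 73
B = 130 + 0.0588 × (60 − 130) = 125.884 → 126

(55, 73, 126)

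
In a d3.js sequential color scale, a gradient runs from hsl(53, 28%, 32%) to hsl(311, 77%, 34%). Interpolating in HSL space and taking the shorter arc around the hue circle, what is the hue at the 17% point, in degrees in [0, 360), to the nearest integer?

36

Hue: 311 − 53 = 258°, but |258| > 180 so the shorter arc goes the other way: Δh = 258 − 360 = -102°.
H = 53 + 0.17 × (-102) = 35.66 → 36°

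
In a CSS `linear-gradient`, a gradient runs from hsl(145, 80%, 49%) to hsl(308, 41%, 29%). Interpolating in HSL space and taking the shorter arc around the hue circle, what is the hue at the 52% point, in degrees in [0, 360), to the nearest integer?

230

Hue arc: Δh = 308 − 145 = 163° (|Δh| ≤ 180, already the shorter path).
H = 145 + 0.52 × (163) = 229.76 → 230°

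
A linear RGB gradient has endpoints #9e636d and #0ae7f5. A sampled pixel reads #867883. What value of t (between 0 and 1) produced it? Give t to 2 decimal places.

Invert the lerp on the R channel (largest span, 148): t = (134 − 158) / (10 − 158) = -24/-148 = 0.16216.
Check on G: (120 − 99)/(231 − 99) = 0.1591 ✓

0.16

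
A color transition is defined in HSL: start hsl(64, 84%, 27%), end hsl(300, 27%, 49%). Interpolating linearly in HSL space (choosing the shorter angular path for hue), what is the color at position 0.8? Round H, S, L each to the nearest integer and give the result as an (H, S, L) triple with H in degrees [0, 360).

(325, 38, 45)

Hue: 300 − 64 = 236°, but |236| > 180 so the shorter arc goes the other way: Δh = 236 − 360 = -124°.
H = 64 + 0.8 × (-124) = -35.2 → -35 → -35 mod 360 = 325°
S = 84 + 0.8 × (27 − 84) = 38.4 → 38%
L = 27 + 0.8 × (49 − 27) = 44.6 → 45%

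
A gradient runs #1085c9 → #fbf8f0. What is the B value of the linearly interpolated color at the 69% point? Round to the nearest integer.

B₁ = 201 (from #1085c9), B₂ = 240 (from #fbf8f0).
B = 201 + 0.69 × (240 − 201) = 227.91 → 228

228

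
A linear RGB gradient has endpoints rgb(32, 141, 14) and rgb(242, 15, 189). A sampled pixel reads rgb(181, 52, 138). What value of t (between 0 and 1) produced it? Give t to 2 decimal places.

Invert the lerp on the R channel (largest span, 210): t = (181 − 32) / (242 − 32) = 149/210 = 0.70952.
Check on G: (52 − 141)/(15 − 141) = 0.7063 ✓

0.71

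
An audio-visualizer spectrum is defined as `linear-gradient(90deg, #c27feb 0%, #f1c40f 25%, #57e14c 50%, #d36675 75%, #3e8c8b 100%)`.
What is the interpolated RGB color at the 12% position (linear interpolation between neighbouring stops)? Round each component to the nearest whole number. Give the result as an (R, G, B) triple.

(217, 160, 129)

12% lies between the 0% and 25% stops, so the local fraction is t = (12 − 0)/(25 − 0) = 12/25 ≈ 0.48.
#c27feb → (194, 127, 235); #f1c40f → (241, 196, 15).
R = 194 + 0.48 × (241 − 194) = 216.56 → 217
G = 127 + 0.48 × (196 − 127) = 160.12 → 160
B = 235 + 0.48 × (15 − 235) = 129.4 → 129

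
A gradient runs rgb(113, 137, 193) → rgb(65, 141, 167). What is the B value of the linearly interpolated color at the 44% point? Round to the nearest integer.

B = 193 + 0.44 × (167 − 193) = 181.56 → 182

182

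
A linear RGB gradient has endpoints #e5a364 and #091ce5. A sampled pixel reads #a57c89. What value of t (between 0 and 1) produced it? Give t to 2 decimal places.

Invert the lerp on the R channel (largest span, 220): t = (165 − 229) / (9 − 229) = -64/-220 = 0.29091.
Check on G: (124 − 163)/(28 − 163) = 0.2889 ✓

0.29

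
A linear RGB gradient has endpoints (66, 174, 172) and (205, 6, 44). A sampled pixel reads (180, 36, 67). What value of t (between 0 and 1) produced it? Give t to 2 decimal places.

0.82

Invert the lerp on the G channel (largest span, 168): t = (36 − 174) / (6 − 174) = -138/-168 = 0.82143.
Check on R: (180 − 66)/(205 − 66) = 0.8201 ✓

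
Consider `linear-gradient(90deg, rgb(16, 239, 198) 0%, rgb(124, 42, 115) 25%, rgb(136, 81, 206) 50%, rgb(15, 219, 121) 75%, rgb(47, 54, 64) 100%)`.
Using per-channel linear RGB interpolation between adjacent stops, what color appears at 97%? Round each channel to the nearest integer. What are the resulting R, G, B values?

(43, 74, 71)

97% lies between the 75% and 100% stops, so the local fraction is t = (97 − 75)/(100 − 75) = 22/25 ≈ 0.88.
R = 15 + 0.88 × (47 − 15) = 43.16 → 43
G = 219 + 0.88 × (54 − 219) = 73.8 → 74
B = 121 + 0.88 × (64 − 121) = 70.84 → 71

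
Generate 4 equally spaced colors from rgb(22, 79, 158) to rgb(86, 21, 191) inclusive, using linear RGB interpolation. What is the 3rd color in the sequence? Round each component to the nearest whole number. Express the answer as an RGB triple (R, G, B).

With 4 swatches and endpoints inclusive, swatch 3 sits at t = (3 − 1)/(4 − 1) = 2/3 ≈ 0.6667.
R = 22 + 0.6667 × (86 − 22) = 64.669 → 65
G = 79 + 0.6667 × (21 − 79) = 40.331 → 40
B = 158 + 0.6667 × (191 − 158) = 180.001 → 180

(65, 40, 180)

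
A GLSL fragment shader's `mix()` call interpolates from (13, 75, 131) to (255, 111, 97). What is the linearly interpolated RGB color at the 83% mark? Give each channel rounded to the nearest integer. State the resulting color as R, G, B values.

83% corresponds to t = 0.83.
R = 13 + 0.83 × (255 − 13) = 13 + 0.83 × 242 = 213.86 → 214
G = 75 + 0.83 × (111 − 75) = 75 + 0.83 × 36 = 104.88 → 105
B = 131 + 0.83 × (97 − 131) = 131 + 0.83 × -34 = 102.78 → 103

(214, 105, 103)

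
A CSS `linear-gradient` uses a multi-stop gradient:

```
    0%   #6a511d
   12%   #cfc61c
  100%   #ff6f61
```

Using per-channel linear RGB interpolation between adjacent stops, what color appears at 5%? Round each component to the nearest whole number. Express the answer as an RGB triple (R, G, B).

5% lies between the 0% and 12% stops, so the local fraction is t = (5 − 0)/(12 − 0) = 5/12 ≈ 0.4167.
#6a511d → (106, 81, 29); #cfc61c → (207, 198, 28).
R = 106 + 0.4167 × (207 − 106) = 148.087 → 148
G = 81 + 0.4167 × (198 − 81) = 129.754 → 130
B = 29 + 0.4167 × (28 − 29) = 28.583 → 29

(148, 130, 29)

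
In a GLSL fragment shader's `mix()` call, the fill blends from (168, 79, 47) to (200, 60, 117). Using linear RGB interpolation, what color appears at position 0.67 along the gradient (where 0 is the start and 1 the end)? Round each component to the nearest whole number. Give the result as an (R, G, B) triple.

(189, 66, 94)

R = 168 + 0.67 × (200 − 168) = 168 + 0.67 × 32 = 189.44 → 189
G = 79 + 0.67 × (60 − 79) = 79 + 0.67 × -19 = 66.27 → 66
B = 47 + 0.67 × (117 − 47) = 47 + 0.67 × 70 = 93.9 → 94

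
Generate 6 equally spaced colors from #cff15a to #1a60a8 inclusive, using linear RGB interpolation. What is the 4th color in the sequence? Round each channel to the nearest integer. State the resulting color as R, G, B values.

(98, 154, 137)

With 6 swatches and endpoints inclusive, swatch 4 sits at t = (4 − 1)/(6 − 1) = 3/5 ≈ 0.6.
#cff15a → (207, 241, 90); #1a60a8 → (26, 96, 168).
R = 207 + 0.6 × (26 − 207) = 98.4 → 98
G = 241 + 0.6 × (96 − 241) = 154 → 154
B = 90 + 0.6 × (168 − 90) = 136.8 → 137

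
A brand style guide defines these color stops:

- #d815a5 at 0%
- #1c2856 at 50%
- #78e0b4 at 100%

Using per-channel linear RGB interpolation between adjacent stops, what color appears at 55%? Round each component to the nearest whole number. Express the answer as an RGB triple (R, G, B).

55% lies between the 50% and 100% stops, so the local fraction is t = (55 − 50)/(100 − 50) = 5/50 ≈ 0.1.
#1c2856 → (28, 40, 86); #78e0b4 → (120, 224, 180).
R = 28 + 0.1 × (120 − 28) = 37.2 → 37
G = 40 + 0.1 × (224 − 40) = 58.4 → 58
B = 86 + 0.1 × (180 − 86) = 95.4 → 95

(37, 58, 95)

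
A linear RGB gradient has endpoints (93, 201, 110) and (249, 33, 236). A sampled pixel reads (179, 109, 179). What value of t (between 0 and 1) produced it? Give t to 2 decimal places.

Invert the lerp on the G channel (largest span, 168): t = (109 − 201) / (33 − 201) = -92/-168 = 0.54762.
Check on R: (179 − 93)/(249 − 93) = 0.5513 ✓

0.55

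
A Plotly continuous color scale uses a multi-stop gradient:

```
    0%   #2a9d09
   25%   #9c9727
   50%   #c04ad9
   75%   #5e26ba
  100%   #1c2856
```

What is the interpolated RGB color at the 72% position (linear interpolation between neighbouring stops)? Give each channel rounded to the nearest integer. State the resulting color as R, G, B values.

(106, 42, 190)

72% lies between the 50% and 75% stops, so the local fraction is t = (72 − 50)/(75 − 50) = 22/25 ≈ 0.88.
#c04ad9 → (192, 74, 217); #5e26ba → (94, 38, 186).
R = 192 + 0.88 × (94 − 192) = 105.76 → 106
G = 74 + 0.88 × (38 − 74) = 42.32 → 42
B = 217 + 0.88 × (186 − 217) = 189.72 → 190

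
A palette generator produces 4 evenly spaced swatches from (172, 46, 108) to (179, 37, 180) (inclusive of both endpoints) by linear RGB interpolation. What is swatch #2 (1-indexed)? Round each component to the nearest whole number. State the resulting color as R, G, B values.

With 4 swatches and endpoints inclusive, swatch 2 sits at t = (2 − 1)/(4 − 1) = 1/3 ≈ 0.3333.
R = 172 + 0.3333 × (179 − 172) = 174.333 → 174
G = 46 + 0.3333 × (37 − 46) = 43 → 43
B = 108 + 0.3333 × (180 − 108) = 131.998 → 132

(174, 43, 132)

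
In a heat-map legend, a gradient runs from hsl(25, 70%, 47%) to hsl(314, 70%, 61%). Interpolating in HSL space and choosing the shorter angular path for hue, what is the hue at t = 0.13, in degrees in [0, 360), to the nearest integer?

16

Hue: 314 − 25 = 289°, but |289| > 180 so the shorter arc goes the other way: Δh = 289 − 360 = -71°.
H = 25 + 0.13 × (-71) = 15.77 → 16°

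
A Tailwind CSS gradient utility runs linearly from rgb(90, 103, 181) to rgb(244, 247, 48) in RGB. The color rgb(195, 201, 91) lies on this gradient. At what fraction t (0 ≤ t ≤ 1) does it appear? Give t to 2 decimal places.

Invert the lerp on the R channel (largest span, 154): t = (195 − 90) / (244 − 90) = 105/154 = 0.68182.
Check on G: (201 − 103)/(247 − 103) = 0.6806 ✓

0.68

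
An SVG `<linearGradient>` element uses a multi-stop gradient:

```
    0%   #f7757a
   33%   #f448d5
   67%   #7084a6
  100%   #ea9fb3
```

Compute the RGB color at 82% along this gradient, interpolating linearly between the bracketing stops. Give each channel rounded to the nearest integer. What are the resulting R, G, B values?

82% lies between the 67% and 100% stops, so the local fraction is t = (82 − 67)/(100 − 67) = 15/33 ≈ 0.4545.
#7084a6 → (112, 132, 166); #ea9fb3 → (234, 159, 179).
R = 112 + 0.4545 × (234 − 112) = 167.449 → 167
G = 132 + 0.4545 × (159 − 132) = 144.272 → 144
B = 166 + 0.4545 × (179 − 166) = 171.909 → 172

(167, 144, 172)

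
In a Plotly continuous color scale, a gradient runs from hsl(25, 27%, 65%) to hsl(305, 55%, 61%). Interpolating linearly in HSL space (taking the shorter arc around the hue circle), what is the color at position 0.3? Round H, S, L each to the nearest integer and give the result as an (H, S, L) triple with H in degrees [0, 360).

(1, 35, 64)

Hue: 305 − 25 = 280°, but |280| > 180 so the shorter arc goes the other way: Δh = 280 − 360 = -80°.
H = 25 + 0.3 × (-80) = 1 → 1°
S = 27 + 0.3 × (55 − 27) = 35.4 → 35%
L = 65 + 0.3 × (61 − 65) = 63.8 → 64%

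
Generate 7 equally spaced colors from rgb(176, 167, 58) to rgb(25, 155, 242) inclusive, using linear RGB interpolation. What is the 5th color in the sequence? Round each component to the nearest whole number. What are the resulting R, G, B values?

(75, 159, 181)

With 7 swatches and endpoints inclusive, swatch 5 sits at t = (5 − 1)/(7 − 1) = 4/6 ≈ 0.6667.
R = 176 + 0.6667 × (25 − 176) = 75.328 → 75
G = 167 + 0.6667 × (155 − 167) = 159 → 159
B = 58 + 0.6667 × (242 − 58) = 180.673 → 181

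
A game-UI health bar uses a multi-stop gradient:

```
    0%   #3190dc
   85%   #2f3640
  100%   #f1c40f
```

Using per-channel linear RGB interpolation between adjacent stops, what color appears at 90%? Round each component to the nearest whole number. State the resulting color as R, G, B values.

(112, 101, 48)

90% lies between the 85% and 100% stops, so the local fraction is t = (90 − 85)/(100 − 85) = 5/15 ≈ 0.3333.
#2f3640 → (47, 54, 64); #f1c40f → (241, 196, 15).
R = 47 + 0.3333 × (241 − 47) = 111.66 → 112
G = 54 + 0.3333 × (196 − 54) = 101.329 → 101
B = 64 + 0.3333 × (15 − 64) = 47.668 → 48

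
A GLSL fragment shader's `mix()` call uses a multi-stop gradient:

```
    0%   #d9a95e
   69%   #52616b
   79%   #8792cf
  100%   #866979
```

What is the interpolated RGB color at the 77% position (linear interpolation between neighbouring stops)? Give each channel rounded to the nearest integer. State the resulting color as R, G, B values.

77% lies between the 69% and 79% stops, so the local fraction is t = (77 − 69)/(79 − 69) = 8/10 ≈ 0.8.
#52616b → (82, 97, 107); #8792cf → (135, 146, 207).
R = 82 + 0.8 × (135 − 82) = 124.4 → 124
G = 97 + 0.8 × (146 − 97) = 136.2 → 136
B = 107 + 0.8 × (207 − 107) = 187 → 187

(124, 136, 187)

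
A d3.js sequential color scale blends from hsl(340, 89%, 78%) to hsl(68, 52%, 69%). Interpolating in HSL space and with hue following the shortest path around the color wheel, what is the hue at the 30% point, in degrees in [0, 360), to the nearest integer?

6

Hue: 68 − 340 = -272°, but |-272| > 180 so the shorter arc goes the other way: Δh = -272 + 360 = 88°.
H = 340 + 0.3 × (88) = 366.4 → 366 → 366 mod 360 = 6°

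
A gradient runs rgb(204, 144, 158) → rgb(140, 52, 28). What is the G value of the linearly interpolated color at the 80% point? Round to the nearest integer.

70

G = 144 + 0.8 × (52 − 144) = 70.4 → 70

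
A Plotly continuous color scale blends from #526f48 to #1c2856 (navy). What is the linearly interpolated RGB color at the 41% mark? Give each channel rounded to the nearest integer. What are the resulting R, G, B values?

(60, 82, 78)

#526f48 → (82, 111, 72); #1c2856 → (28, 40, 86).
41% corresponds to t = 0.41.
R = 82 + 0.41 × (28 − 82) = 82 + 0.41 × -54 = 59.86 → 60
G = 111 + 0.41 × (40 − 111) = 111 + 0.41 × -71 = 81.89 → 82
B = 72 + 0.41 × (86 − 72) = 72 + 0.41 × 14 = 77.74 → 78
So the blended color is (60, 82, 78), about #3c524e.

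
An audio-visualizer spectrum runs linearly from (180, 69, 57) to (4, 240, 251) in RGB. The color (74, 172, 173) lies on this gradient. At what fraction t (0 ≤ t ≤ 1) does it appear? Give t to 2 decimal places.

0.60

Invert the lerp on the B channel (largest span, 194): t = (173 − 57) / (251 − 57) = 116/194 = 0.59794.
Check on R: (74 − 180)/(4 − 180) = 0.6023 ✓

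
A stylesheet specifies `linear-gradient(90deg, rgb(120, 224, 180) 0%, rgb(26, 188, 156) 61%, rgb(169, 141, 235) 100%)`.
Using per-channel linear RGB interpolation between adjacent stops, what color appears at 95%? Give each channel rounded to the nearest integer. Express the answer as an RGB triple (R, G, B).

95% lies between the 61% and 100% stops, so the local fraction is t = (95 − 61)/(100 − 61) = 34/39 ≈ 0.8718.
R = 26 + 0.8718 × (169 − 26) = 150.667 → 151
G = 188 + 0.8718 × (141 − 188) = 147.025 → 147
B = 156 + 0.8718 × (235 − 156) = 224.872 → 225

(151, 147, 225)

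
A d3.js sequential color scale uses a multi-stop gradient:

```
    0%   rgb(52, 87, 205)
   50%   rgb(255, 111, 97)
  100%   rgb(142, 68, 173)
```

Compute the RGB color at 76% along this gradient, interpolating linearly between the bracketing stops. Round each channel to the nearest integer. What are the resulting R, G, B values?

(196, 89, 137)

76% lies between the 50% and 100% stops, so the local fraction is t = (76 − 50)/(100 − 50) = 26/50 ≈ 0.52.
R = 255 + 0.52 × (142 − 255) = 196.24 → 196
G = 111 + 0.52 × (68 − 111) = 88.64 → 89
B = 97 + 0.52 × (173 − 97) = 136.52 → 137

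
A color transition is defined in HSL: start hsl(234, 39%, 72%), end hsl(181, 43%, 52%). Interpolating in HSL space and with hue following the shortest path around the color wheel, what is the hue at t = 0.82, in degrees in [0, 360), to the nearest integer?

Hue arc: Δh = 181 − 234 = -53° (|Δh| ≤ 180, already the shorter path).
H = 234 + 0.82 × (-53) = 190.54 → 191°

191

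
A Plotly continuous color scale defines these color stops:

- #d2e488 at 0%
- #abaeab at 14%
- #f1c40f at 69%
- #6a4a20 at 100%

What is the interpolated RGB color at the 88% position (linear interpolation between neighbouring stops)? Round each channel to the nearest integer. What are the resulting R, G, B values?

(158, 121, 25)

88% lies between the 69% and 100% stops, so the local fraction is t = (88 − 69)/(100 − 69) = 19/31 ≈ 0.6129.
#f1c40f → (241, 196, 15); #6a4a20 → (106, 74, 32).
R = 241 + 0.6129 × (106 − 241) = 158.258 → 158
G = 196 + 0.6129 × (74 − 196) = 121.226 → 121
B = 15 + 0.6129 × (32 − 15) = 25.419 → 25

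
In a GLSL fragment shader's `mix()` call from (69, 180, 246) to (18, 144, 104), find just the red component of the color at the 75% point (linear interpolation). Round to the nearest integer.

31

R = 69 + 0.75 × (18 − 69) = 30.75 → 31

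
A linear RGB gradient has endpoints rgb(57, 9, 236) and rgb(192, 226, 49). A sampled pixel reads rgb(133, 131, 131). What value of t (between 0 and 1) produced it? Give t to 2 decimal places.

Invert the lerp on the G channel (largest span, 217): t = (131 − 9) / (226 − 9) = 122/217 = 0.56221.
Check on R: (133 − 57)/(192 − 57) = 0.563 ✓

0.56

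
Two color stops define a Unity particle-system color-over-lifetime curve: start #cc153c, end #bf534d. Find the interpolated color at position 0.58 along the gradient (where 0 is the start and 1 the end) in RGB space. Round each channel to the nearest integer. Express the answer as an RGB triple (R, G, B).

(196, 57, 70)

#cc153c → (204, 21, 60); #bf534d → (191, 83, 77).
R = 204 + 0.58 × (191 − 204) = 204 + 0.58 × -13 = 196.46 → 196
G = 21 + 0.58 × (83 − 21) = 21 + 0.58 × 62 = 56.96 → 57
B = 60 + 0.58 × (77 − 60) = 60 + 0.58 × 17 = 69.86 → 70
So the blended color is (196, 57, 70), about #c43946.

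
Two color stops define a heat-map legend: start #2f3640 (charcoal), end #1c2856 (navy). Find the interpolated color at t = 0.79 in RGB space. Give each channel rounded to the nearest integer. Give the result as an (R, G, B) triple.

(32, 43, 81)

#2f3640 → (47, 54, 64); #1c2856 → (28, 40, 86).
R = 47 + 0.79 × (28 − 47) = 47 + 0.79 × -19 = 31.99 → 32
G = 54 + 0.79 × (40 − 54) = 54 + 0.79 × -14 = 42.94 → 43
B = 64 + 0.79 × (86 − 64) = 64 + 0.79 × 22 = 81.38 → 81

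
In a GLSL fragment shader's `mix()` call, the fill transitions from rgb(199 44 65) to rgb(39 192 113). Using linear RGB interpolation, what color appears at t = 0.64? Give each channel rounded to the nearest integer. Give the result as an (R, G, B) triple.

(97, 139, 96)

R = 199 + 0.64 × (39 − 199) = 199 + 0.64 × -160 = 96.6 → 97
G = 44 + 0.64 × (192 − 44) = 44 + 0.64 × 148 = 138.72 → 139
B = 65 + 0.64 × (113 − 65) = 65 + 0.64 × 48 = 95.72 → 96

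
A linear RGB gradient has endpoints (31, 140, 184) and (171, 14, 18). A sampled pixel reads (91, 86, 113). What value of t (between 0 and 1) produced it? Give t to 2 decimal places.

0.43

Invert the lerp on the B channel (largest span, 166): t = (113 − 184) / (18 − 184) = -71/-166 = 0.42771.
Check on R: (91 − 31)/(171 − 31) = 0.4286 ✓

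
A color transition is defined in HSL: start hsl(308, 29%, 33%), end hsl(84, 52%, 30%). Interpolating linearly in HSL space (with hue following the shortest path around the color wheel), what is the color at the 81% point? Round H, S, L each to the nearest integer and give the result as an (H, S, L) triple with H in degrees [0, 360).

Hue: 84 − 308 = -224°, but |-224| > 180 so the shorter arc goes the other way: Δh = -224 + 360 = 136°.
H = 308 + 0.81 × (136) = 418.16 → 418 → 418 mod 360 = 58°
S = 29 + 0.81 × (52 − 29) = 47.63 → 48%
L = 33 + 0.81 × (30 − 33) = 30.57 → 31%

(58, 48, 31)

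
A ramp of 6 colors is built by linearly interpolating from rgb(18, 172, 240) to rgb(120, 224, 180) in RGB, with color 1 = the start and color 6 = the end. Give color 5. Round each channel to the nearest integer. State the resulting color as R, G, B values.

With 6 swatches and endpoints inclusive, swatch 5 sits at t = (5 − 1)/(6 − 1) = 4/5 ≈ 0.8.
R = 18 + 0.8 × (120 − 18) = 99.6 → 100
G = 172 + 0.8 × (224 − 172) = 213.6 → 214
B = 240 + 0.8 × (180 − 240) = 192 → 192

(100, 214, 192)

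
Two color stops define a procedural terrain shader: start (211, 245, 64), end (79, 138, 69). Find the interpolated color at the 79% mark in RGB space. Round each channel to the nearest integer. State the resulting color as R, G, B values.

79% corresponds to t = 0.79.
R = 211 + 0.79 × (79 − 211) = 211 + 0.79 × -132 = 106.72 → 107
G = 245 + 0.79 × (138 − 245) = 245 + 0.79 × -107 = 160.47 → 160
B = 64 + 0.79 × (69 − 64) = 64 + 0.79 × 5 = 67.95 → 68

(107, 160, 68)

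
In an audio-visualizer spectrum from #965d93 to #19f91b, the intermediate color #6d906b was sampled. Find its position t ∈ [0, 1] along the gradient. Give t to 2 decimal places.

0.33

Invert the lerp on the G channel (largest span, 156): t = (144 − 93) / (249 − 93) = 51/156 = 0.32692.
Check on R: (109 − 150)/(25 − 150) = 0.328 ✓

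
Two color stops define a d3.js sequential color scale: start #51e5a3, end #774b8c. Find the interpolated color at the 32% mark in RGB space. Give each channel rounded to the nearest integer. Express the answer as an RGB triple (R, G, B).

#51e5a3 → (81, 229, 163); #774b8c → (119, 75, 140).
32% corresponds to t = 0.32.
R = 81 + 0.32 × (119 − 81) = 81 + 0.32 × 38 = 93.16 → 93
G = 229 + 0.32 × (75 − 229) = 229 + 0.32 × -154 = 179.72 → 180
B = 163 + 0.32 × (140 − 163) = 163 + 0.32 × -23 = 155.64 → 156

(93, 180, 156)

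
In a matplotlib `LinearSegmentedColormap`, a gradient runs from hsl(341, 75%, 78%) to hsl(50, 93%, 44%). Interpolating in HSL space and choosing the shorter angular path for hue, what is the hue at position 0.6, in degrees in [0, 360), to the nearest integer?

Hue: 50 − 341 = -291°, but |-291| > 180 so the shorter arc goes the other way: Δh = -291 + 360 = 69°.
H = 341 + 0.6 × (69) = 382.4 → 382 → 382 mod 360 = 22°

22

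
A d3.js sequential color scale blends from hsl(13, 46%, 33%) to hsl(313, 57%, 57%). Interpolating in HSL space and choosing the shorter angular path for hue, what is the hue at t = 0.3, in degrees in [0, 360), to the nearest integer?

Hue: 313 − 13 = 300°, but |300| > 180 so the shorter arc goes the other way: Δh = 300 − 360 = -60°.
H = 13 + 0.3 × (-60) = -5 → -5 → -5 mod 360 = 355°

355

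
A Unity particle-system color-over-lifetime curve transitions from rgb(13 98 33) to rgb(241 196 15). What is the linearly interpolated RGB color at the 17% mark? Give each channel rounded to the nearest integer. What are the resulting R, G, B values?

17% corresponds to t = 0.17.
R = 13 + 0.17 × (241 − 13) = 13 + 0.17 × 228 = 51.76 → 52
G = 98 + 0.17 × (196 − 98) = 98 + 0.17 × 98 = 114.66 → 115
B = 33 + 0.17 × (15 − 33) = 33 + 0.17 × -18 = 29.94 → 30
So the blended color is (52, 115, 30), about #34731e.

(52, 115, 30)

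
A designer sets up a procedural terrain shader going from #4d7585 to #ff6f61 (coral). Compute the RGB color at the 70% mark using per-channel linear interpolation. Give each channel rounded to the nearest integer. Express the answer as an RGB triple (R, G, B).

(202, 113, 108)

#4d7585 → (77, 117, 133); #ff6f61 → (255, 111, 97).
70% corresponds to t = 0.7.
R = 77 + 0.7 × (255 − 77) = 77 + 0.7 × 178 = 201.6 → 202
G = 117 + 0.7 × (111 − 117) = 117 + 0.7 × -6 = 112.8 → 113
B = 133 + 0.7 × (97 − 133) = 133 + 0.7 × -36 = 107.8 → 108
So the blended color is (202, 113, 108), about #ca716c.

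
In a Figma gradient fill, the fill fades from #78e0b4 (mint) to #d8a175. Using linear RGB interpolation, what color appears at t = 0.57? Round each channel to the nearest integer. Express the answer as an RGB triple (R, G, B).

#78e0b4 → (120, 224, 180); #d8a175 → (216, 161, 117).
R = 120 + 0.57 × (216 − 120) = 120 + 0.57 × 96 = 174.72 → 175
G = 224 + 0.57 × (161 − 224) = 224 + 0.57 × -63 = 188.09 → 188
B = 180 + 0.57 × (117 − 180) = 180 + 0.57 × -63 = 144.09 → 144
So the blended color is (175, 188, 144), about #afbc90.

(175, 188, 144)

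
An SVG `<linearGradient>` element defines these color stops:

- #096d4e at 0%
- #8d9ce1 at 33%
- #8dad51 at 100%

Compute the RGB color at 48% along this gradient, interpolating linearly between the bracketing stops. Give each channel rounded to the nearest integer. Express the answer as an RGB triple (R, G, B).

(141, 160, 193)

48% lies between the 33% and 100% stops, so the local fraction is t = (48 − 33)/(100 − 33) = 15/67 ≈ 0.2239.
#8d9ce1 → (141, 156, 225); #8dad51 → (141, 173, 81).
R = 141 + 0.2239 × (141 − 141) = 141 → 141
G = 156 + 0.2239 × (173 − 156) = 159.806 → 160
B = 225 + 0.2239 × (81 − 225) = 192.758 → 193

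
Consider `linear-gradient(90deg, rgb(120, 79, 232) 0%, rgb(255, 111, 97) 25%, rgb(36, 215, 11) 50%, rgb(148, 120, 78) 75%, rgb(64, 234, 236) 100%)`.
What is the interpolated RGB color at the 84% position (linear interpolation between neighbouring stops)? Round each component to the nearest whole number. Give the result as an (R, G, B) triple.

84% lies between the 75% and 100% stops, so the local fraction is t = (84 − 75)/(100 − 75) = 9/25 ≈ 0.36.
R = 148 + 0.36 × (64 − 148) = 117.76 → 118
G = 120 + 0.36 × (234 − 120) = 161.04 → 161
B = 78 + 0.36 × (236 − 78) = 134.88 → 135

(118, 161, 135)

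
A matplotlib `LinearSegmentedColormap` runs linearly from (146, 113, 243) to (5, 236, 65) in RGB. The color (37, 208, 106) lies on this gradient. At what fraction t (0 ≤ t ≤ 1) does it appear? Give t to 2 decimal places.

Invert the lerp on the B channel (largest span, 178): t = (106 − 243) / (65 − 243) = -137/-178 = 0.76966.
Check on R: (37 − 146)/(5 − 146) = 0.773 ✓

0.77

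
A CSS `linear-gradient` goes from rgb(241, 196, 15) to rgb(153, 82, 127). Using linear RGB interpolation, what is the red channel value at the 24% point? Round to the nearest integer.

220

R = 241 + 0.24 × (153 − 241) = 219.88 → 220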